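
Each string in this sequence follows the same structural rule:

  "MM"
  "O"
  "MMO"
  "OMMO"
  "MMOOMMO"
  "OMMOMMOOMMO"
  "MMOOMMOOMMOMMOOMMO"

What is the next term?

OMMOMMOOMMOMMOOMMOOMMOMMOOMMO

This is a Fibonacci-style word recurrence s(k) = s(k−2)·s(k−1): e.g. MM·O = MMO.
The next term joins OMMOMMOOMMO and MMOOMMOOMMOMMOOMMO.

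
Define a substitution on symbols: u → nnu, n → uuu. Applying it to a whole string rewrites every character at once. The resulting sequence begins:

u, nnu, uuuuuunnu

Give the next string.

nnunnunnunnunnunnuuuuuuunnu

Apply φ to uuuuuunnu symbol by symbol: u→nnu, u→nnu, u→nnu, u→nnu, u→nnu, u→nnu, n→uuu, n→uuu, u→nnu; joined: nnu nnu nnu nnu nnu nnu uuu uuu nnu.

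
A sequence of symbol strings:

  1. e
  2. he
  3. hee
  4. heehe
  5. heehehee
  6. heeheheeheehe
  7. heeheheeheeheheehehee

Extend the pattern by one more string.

heeheheeheeheheeheheeheeheheeheehe

From term 3 onward, concatenate the last term with the second-to-last: he·e = hee, hee·he = heehe, …
Continuing: heeheheeheeheheehehee · heeheheeheehe gives term 8.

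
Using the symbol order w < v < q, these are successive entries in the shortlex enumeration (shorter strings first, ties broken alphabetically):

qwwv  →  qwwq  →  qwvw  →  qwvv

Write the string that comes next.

qwvq

Find the rightmost character of qwvv below q, bump it to the next letter, and reset everything to its right to w.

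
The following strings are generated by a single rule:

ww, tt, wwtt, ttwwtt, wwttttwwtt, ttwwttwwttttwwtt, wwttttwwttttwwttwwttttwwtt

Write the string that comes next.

ttwwttwwttttwwttwwttttwwttttwwttwwttttwwtt

Each term (from the third on) is the two preceding terms concatenated in order: term 3 = ww·tt = wwtt.
The next term joins ttwwttwwttttwwtt and wwttttwwttttwwttwwttttwwtt.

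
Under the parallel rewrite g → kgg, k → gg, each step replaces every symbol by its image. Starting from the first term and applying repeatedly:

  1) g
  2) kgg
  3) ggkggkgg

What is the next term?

Apply φ to ggkggkgg symbol by symbol: g→kgg, g→kgg, k→gg, g→kgg, g→kgg, k→gg, g→kgg, g→kgg; joined: kgg kgg gg kgg kgg gg kgg kgg.

kggkggggkggkggggkggkgg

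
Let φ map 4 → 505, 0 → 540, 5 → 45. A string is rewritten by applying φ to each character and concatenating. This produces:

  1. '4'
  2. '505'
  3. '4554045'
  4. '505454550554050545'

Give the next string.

45540455054550545455404545505540455404550545

Applying the rule to each of the 18 symbols of 505454550554050545 gives the pieces 45 540 45 505 45 505 45 45 540 45 45 505 540 45 540 45 505 45, which concatenate to the answer.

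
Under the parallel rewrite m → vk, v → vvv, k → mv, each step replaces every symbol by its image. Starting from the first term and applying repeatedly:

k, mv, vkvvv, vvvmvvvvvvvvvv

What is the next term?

φ(vvvmvvvvvvvvvv) expands symbol-by-symbol to vvv vvv vvv vk vvv vvv vvv vvv vvv vvv vvv vvv vvv vvv; joining the 14 pieces gives the next term.

vvvvvvvvvvkvvvvvvvvvvvvvvvvvvvvvvvvvvvvvv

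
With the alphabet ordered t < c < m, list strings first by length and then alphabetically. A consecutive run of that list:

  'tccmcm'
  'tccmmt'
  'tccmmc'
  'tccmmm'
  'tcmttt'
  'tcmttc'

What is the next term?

Find the rightmost character of tcmttc below m, bump it to the next letter, and reset everything to its right to t.

tcmttm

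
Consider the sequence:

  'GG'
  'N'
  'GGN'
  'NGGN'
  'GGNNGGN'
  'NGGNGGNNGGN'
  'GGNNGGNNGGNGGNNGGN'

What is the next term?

Each term (from the third on) is the two preceding terms concatenated in order: term 3 = GG·N = GGN.
The next term joins NGGNGGNNGGN and GGNNGGNNGGNGGNNGGN.

NGGNGGNNGGNGGNNGGNNGGNGGNNGGN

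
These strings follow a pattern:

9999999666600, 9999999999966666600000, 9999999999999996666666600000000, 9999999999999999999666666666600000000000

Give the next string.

9999999999999999999999966666666666600000000000000

Reading off run lengths: 9 runs 7, 11, 15, 19; 6 runs 4, 6, 8, 10; 0 runs 2, 5, 8, 11 — each is linear in n (n = 1, 2, …).
Setting n = 5 gives 23, 12, 14 characters in each block.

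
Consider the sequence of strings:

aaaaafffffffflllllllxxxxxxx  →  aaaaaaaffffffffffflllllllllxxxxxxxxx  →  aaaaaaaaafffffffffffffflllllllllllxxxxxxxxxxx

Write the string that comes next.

Reading off run lengths: a runs 5, 7, 9; f runs 8, 11, 14; l runs 7, 9, 11; x runs 7, 9, 11 — each is linear in n, where the shown terms are n = 3, 4, 5.
For the next term, n = 6, so the run lengths are 11, 17, 13, 13.

aaaaaaaaaaaffffffffffffffffflllllllllllllxxxxxxxxxxxxx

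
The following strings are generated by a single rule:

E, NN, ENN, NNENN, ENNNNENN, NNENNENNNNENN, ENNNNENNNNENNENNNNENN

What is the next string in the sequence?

NNENNENNNNENNENNNNENNNNENNENNNNENN

From term 3 onward, concatenate the second-to-last term with the last: E·NN = ENN, NN·ENN = NNENN, …
So term 8 is NNENNENNNNENN·ENNNNENNNNENNENNNNENN.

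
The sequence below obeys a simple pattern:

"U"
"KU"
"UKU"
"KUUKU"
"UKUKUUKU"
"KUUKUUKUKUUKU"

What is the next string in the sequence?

UKUKUUKUKUUKUUKUKUUKU

Each term (from the third on) is the two preceding terms concatenated in order: term 3 = U·KU = UKU.
So term 7 is UKUKUUKU·KUUKUUKUKUUKU.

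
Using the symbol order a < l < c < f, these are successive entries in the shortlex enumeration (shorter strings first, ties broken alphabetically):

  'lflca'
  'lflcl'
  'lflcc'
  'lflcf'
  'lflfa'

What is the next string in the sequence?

lflfl

Find the rightmost character of lflfa below f, bump it to the next letter, and reset everything to its right to a.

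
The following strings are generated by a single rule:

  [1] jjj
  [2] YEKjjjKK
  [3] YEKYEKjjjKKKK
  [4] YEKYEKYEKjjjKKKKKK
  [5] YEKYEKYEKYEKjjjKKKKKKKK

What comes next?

YEKYEKYEKYEKYEKjjjKKKKKKKKKK

s(k+1) = YEK·s(k)·KK, so each term gains YEK as a prefix and KK as a suffix.
One more step from YEKYEKYEKYEKjjjKKKKKKKK gives the answer.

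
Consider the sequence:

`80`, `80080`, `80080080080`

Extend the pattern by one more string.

80080080080080080080080

Every step duplicates the string with '0' between the halves.
One more doubling of 80080080080 gives the answer.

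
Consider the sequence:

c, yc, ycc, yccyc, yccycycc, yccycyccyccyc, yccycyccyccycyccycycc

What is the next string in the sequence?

From term 3 onward, concatenate the last term with the second-to-last: yc·c = ycc, ycc·yc = yccyc, …
The next term joins yccycyccyccycyccycycc and yccycyccyccyc.

yccycyccyccycyccycyccyccycyccyccyc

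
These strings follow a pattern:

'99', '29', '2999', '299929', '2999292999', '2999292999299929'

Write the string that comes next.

This is a Fibonacci-style word recurrence s(k) = s(k−1)·s(k−2): e.g. 29·99 = 2999.
So term 7 is 2999292999299929·2999292999.

29992929992999292999292999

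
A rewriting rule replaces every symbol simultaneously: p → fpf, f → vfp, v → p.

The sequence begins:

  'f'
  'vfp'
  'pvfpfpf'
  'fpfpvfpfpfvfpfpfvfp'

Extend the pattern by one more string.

Applying the rule to each of the 19 symbols of fpfpvfpfpfvfpfpfvfp gives the pieces vfp fpf vfp fpf p vfp fpf vfp fpf vfp p vfp fpf vfp fpf vfp p vfp fpf, which concatenate to the answer.

vfpfpfvfpfpfpvfpfpfvfpfpfvfppvfpfpfvfpfpfvfppvfpfpf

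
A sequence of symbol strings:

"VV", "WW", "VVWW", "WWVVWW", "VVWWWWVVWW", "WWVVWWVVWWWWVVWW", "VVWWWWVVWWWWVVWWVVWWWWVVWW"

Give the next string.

WWVVWWVVWWWWVVWWVVWWWWVVWWWWVVWWVVWWWWVVWW

From term 3 onward, concatenate the second-to-last term with the last: VV·WW = VVWW, WW·VVWW = WWVVWW, …
Continuing: WWVVWWVVWWWWVVWW · VVWWWWVVWWWWVVWWVVWWWWVVWW gives term 8.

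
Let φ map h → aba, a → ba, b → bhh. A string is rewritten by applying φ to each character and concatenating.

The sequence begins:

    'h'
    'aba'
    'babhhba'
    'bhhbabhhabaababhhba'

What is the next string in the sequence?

Replace each of the 19 characters of bhhbabhhabaababhhba in place — bhh aba aba bhh ba bhh aba aba ba bhh ba ba bhh ba bhh aba aba bhh ba — and concatenate.

bhhabaababhhbabhhabaabababhhbababhhbabhhabaababhhba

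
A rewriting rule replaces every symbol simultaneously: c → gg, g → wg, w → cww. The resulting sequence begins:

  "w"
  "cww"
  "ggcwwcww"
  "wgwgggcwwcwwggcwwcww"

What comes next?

Rewriting the 20 symbols of wgwgggcwwcwwggcwwcww one by one yields cww wg cww wg wg wg gg cww cww gg cww cww wg wg gg cww cww gg cww cww; concatenated:

cwwwgcwwwgwgwgggcwwcwwggcwwcwwwgwgggcwwcwwggcwwcww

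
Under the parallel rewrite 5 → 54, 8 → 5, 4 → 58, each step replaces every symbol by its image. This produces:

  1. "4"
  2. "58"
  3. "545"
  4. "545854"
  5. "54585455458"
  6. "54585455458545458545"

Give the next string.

5458545545854545854554585458545545854

Replace each of the 20 characters of 54585455458545458545 in place — 54 58 54 5 54 58 54 54 58 54 5 54 58 54 58 54 5 54 58 54 — and concatenate.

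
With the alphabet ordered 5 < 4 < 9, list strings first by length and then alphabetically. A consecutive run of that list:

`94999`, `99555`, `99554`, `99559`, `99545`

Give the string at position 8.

99595

Advancing 3 positions from 99545 through 99545 → 99544 → 99549 reaches term 8.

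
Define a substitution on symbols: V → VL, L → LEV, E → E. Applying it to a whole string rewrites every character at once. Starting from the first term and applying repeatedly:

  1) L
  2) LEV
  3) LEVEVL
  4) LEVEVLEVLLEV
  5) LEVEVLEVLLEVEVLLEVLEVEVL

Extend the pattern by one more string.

Applying the rule to each of the 24 symbols of LEVEVLEVLLEVEVLLEVLEVEVL gives the pieces LEV E VL E VL LEV E VL LEV LEV E VL E VL LEV LEV E VL LEV E VL E VL LEV, which concatenate to the answer.

LEVEVLEVLLEVEVLLEVLEVEVLEVLLEVLEVEVLLEVEVLEVLLEV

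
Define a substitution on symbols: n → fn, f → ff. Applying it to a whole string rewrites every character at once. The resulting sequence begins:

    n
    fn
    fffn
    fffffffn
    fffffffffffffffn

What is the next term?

Replace each of the 16 characters of fffffffffffffffn in place — ff ff ff ff ff ff ff ff ff ff ff ff ff ff ff fn — and concatenate.

fffffffffffffffffffffffffffffffn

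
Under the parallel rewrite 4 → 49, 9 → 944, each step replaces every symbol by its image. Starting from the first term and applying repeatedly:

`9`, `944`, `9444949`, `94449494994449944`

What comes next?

Rewriting the 17 symbols of 94449494994449944 one by one yields 944 49 49 49 944 49 944 49 944 944 49 49 49 944 944 49 49; concatenated:

94449494994449944499449444949499449444949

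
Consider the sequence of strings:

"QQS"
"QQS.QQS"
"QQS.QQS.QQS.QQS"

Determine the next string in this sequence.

Every step duplicates the string with '.' between the halves.
One more doubling of QQS.QQS.QQS.QQS gives the answer.

QQS.QQS.QQS.QQS.QQS.QQS.QQS.QQS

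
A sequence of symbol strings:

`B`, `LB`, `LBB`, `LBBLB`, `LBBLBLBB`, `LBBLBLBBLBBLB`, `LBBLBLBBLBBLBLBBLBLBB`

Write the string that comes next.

LBBLBLBBLBBLBLBBLBLBBLBBLBLBBLBBLB

From term 3 onward, concatenate the last term with the second-to-last: LB·B = LBB, LBB·LB = LBBLB, …
The next term joins LBBLBLBBLBBLBLBBLBLBB and LBBLBLBBLBBLB.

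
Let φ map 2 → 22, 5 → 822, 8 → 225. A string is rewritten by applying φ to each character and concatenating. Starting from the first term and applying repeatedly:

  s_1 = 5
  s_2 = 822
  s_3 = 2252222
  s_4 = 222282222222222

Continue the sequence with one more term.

Rewriting the 15 symbols of 222282222222222 one by one yields 22 22 22 22 225 22 22 22 22 22 22 22 22 22 22; concatenated:

2222222222522222222222222222222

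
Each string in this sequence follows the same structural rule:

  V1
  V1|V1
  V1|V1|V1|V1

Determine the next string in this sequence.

Each string is two copies of the previous one joined by '|'.
Doubling V1|V1|V1|V1 with '|' between the halves:

V1|V1|V1|V1|V1|V1|V1|V1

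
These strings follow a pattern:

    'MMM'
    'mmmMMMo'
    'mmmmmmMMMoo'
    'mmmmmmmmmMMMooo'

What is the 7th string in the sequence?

s(k+1) = mmm·s(k)·o, so each term gains mmm as a prefix and o as a suffix.
From mmmmmmmmmMMMooo, 3 further steps: mmmmmmmmmMMMooo → mmmmmmmmmmmmMMMoooo → mmmmmmmmmmmmmmmMMMooooo → (answer).

mmmmmmmmmmmmmmmmmmMMMoooooo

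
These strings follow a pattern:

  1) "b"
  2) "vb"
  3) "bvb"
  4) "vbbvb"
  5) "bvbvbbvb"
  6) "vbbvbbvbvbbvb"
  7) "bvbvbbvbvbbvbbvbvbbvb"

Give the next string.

vbbvbbvbvbbvbbvbvbbvbvbbvbbvbvbbvb

Each term (from the third on) is the two preceding terms concatenated in order: term 3 = b·vb = bvb.
The next term joins vbbvbbvbvbbvb and bvbvbbvbvbbvbbvbvbbvb.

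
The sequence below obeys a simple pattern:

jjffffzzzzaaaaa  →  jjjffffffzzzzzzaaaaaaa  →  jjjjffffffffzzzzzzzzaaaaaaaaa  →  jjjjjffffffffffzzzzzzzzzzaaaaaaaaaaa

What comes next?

jjjjjjffffffffffffzzzzzzzzzzzzaaaaaaaaaaaaa

Each string has the form j^{n} f^{2n} z^{2n} a^{2n+1}, where the shown terms are n = 2, 3, 4, 5.
At n = 6 the blocks have lengths 6, 12, 12, 13.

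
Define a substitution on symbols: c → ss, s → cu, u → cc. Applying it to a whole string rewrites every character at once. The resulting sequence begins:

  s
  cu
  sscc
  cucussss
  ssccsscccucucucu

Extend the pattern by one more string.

cucusssscucussssssccssccssccsscc

Replace each of the 16 characters of ssccsscccucucucu in place — cu cu ss ss cu cu ss ss ss cc ss cc ss cc ss cc — and concatenate.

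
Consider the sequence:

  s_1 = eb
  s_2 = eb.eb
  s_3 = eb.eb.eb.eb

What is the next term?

Each string is two copies of the previous one joined by '.'.
Doubling eb.eb.eb.eb with '.' between the halves:

eb.eb.eb.eb.eb.eb.eb.eb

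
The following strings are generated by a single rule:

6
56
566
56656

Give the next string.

From term 3 onward, concatenate the last term with the second-to-last: 56·6 = 566, 566·56 = 56656, …
So term 5 is 56656·566.

56656566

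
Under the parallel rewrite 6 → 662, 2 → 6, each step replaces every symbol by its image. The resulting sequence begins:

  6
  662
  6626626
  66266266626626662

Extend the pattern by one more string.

66266266626626662662662666266266626626626

Replace each of the 17 characters of 66266266626626662 in place — 662 662 6 662 662 6 662 662 662 6 662 662 6 662 662 662 6 — and concatenate.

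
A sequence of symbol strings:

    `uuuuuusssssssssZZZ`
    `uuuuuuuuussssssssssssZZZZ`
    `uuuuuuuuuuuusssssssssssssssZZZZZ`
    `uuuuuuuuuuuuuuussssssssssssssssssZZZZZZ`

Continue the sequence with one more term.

Term n consists of 3n u's, followed by 3n+3 s's, followed by n+1 Z's, where the shown terms are n = 2, 3, 4, 5.
At n = 6 the blocks have lengths 18, 21, 7.

uuuuuuuuuuuuuuuuuusssssssssssssssssssssZZZZZZZ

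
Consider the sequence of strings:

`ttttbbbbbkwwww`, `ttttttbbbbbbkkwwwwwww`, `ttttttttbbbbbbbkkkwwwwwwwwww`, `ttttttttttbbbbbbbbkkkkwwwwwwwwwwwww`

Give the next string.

Term n consists of 2n t's, followed by n+3 b's, followed by n-1 k's, followed by 3n-2 w's, where the shown terms are n = 2, 3, 4, 5.
For the next term, n = 6, so the run lengths are 12, 9, 5, 16.

ttttttttttttbbbbbbbbbkkkkkwwwwwwwwwwwwwwww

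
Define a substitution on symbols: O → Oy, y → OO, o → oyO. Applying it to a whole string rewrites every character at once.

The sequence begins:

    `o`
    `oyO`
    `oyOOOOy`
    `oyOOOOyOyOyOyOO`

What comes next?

Replace each of the 15 characters of oyOOOOyOyOyOyOO in place — oyO OO Oy Oy Oy Oy OO Oy OO Oy OO Oy OO Oy Oy — and concatenate.

oyOOOOyOyOyOyOOOyOOOyOOOyOOOyOy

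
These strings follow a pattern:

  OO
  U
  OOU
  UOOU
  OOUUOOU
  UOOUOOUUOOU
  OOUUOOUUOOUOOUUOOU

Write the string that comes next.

UOOUOOUUOOUOOUUOOUUOOUOOUUOOU

This is a Fibonacci-style word recurrence s(k) = s(k−2)·s(k−1): e.g. OO·U = OOU.
The next term joins UOOUOOUUOOU and OOUUOOUUOOUOOUUOOU.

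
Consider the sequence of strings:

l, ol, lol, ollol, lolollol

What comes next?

This is a Fibonacci-style word recurrence s(k) = s(k−2)·s(k−1): e.g. l·ol = lol.
So term 6 is ollol·lolollol.

ollollolollol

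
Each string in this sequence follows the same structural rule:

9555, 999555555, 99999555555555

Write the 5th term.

999999999555555555555555

Term n consists of 2n-1 9's, followed by 3n 5's (n = 1, 2, …).
For term 5, n = 5, so the run lengths are 9, 15.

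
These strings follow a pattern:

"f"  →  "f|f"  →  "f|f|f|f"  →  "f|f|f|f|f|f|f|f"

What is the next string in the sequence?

Every step duplicates the string with '|' between the halves.
Doubling f|f|f|f|f|f|f|f with '|' between the halves:

f|f|f|f|f|f|f|f|f|f|f|f|f|f|f|f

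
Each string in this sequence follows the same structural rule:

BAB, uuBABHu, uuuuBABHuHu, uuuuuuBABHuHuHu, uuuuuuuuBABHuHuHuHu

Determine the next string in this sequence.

uuuuuuuuuuBABHuHuHuHuHu

s(k+1) = uu·s(k)·Hu, so each term gains uu as a prefix and Hu as a suffix.
So the next term is uu·uuuuuuuuBABHuHuHuHu·Hu.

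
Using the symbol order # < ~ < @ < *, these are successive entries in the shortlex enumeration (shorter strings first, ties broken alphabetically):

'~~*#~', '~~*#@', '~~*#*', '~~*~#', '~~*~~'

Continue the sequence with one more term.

Find the rightmost character of ~~*~~ below *, bump it to the next letter, and reset everything to its right to #.

~~*~@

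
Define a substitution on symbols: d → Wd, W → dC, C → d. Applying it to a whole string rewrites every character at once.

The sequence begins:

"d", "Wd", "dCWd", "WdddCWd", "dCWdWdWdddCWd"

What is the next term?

Applying the rule to each of the 13 symbols of dCWdWdWdddCWd gives the pieces Wd d dC Wd dC Wd dC Wd Wd Wd d dC Wd, which concatenate to the answer.

WdddCWddCWddCWdWdWdddCWd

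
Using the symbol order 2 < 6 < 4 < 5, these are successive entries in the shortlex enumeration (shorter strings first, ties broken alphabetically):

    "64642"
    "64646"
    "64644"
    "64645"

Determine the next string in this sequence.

64652

The successor of 64645 increments the rightmost position that isn't already 5 and resets every position after it to 2.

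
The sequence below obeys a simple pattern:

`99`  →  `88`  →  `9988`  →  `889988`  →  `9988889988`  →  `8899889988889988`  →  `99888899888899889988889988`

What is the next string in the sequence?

Each term (from the third on) is the two preceding terms concatenated in order: term 3 = 99·88 = 9988.
The next term joins 8899889988889988 and 99888899888899889988889988.

889988998888998899888899888899889988889988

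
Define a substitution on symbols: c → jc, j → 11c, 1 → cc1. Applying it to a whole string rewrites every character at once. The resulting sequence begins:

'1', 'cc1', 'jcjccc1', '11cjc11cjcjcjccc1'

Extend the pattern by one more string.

Rewriting the 17 symbols of 11cjc11cjcjcjccc1 one by one yields cc1 cc1 jc 11c jc cc1 cc1 jc 11c jc 11c jc 11c jc jc jc cc1; concatenated:

cc1cc1jc11cjccc1cc1jc11cjc11cjc11cjcjcjccc1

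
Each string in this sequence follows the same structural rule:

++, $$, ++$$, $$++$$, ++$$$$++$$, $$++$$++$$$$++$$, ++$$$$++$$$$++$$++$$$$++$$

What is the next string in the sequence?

This is a Fibonacci-style word recurrence s(k) = s(k−2)·s(k−1): e.g. ++·$$ = ++$$.
So term 8 is $$++$$++$$$$++$$·++$$$$++$$$$++$$++$$$$++$$.

$$++$$++$$$$++$$++$$$$++$$$$++$$++$$$$++$$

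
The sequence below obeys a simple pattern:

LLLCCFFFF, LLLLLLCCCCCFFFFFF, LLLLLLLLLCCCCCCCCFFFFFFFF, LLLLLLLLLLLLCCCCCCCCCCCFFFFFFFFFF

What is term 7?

LLLLLLLLLLLLLLLLLLLLLCCCCCCCCCCCCCCCCCCCCFFFFFFFFFFFFFFFF

Reading off run lengths: L runs 3, 6, 9, 12; C runs 2, 5, 8, 11; F runs 4, 6, 8, 10 — each is linear in n (n = 1, 2, …).
At n = 7 the blocks have lengths 21, 20, 16.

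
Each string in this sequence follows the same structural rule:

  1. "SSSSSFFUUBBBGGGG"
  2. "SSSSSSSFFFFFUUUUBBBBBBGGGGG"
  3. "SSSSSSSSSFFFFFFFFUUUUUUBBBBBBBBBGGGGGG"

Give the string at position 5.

SSSSSSSSSSSSSFFFFFFFFFFFFFFUUUUUUUUUUBBBBBBBBBBBBBBBGGGGGGGG

The n-th term is 2n+3 S's then 3n-1 F's then 2n U's then 3n B's then n+3 G's (n = 1, 2, …).
Setting n = 5 gives 13, 14, 10, 15, 8 characters in each block.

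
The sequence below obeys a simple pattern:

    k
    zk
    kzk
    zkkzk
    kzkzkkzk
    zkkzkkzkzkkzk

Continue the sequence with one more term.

kzkzkkzkzkkzkkzkzkkzk

From term 3 onward, concatenate the second-to-last term with the last: k·zk = kzk, zk·kzk = zkkzk, …
So term 7 is kzkzkkzk·zkkzkkzkzkkzk.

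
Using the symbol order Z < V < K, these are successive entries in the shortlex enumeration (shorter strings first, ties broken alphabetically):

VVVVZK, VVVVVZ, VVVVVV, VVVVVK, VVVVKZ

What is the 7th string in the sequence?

Continuing the enumeration 2 steps past VVVVKZ: VVVVKZ → VVVVKV → (answer).

VVVVKK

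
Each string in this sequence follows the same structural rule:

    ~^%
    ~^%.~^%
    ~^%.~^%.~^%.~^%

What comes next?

Each string is two copies of the previous one joined by '.'.
So the next term is two copies of ~^%.~^%.~^%.~^% with '.' between the halves.

~^%.~^%.~^%.~^%.~^%.~^%.~^%.~^%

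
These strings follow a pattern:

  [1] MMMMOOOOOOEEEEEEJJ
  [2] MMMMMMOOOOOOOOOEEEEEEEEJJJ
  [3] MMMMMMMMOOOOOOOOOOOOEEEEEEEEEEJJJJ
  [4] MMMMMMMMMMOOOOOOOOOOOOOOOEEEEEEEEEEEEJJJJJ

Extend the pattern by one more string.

MMMMMMMMMMMMOOOOOOOOOOOOOOOOOOEEEEEEEEEEEEEEJJJJJJ

Reading off run lengths: M runs 4, 6, 8, 10; O runs 6, 9, 12, 15; E runs 6, 8, 10, 12; J runs 2, 3, 4, 5 — each is linear in n, where the shown terms are n = 2, 3, 4, 5.
For the next term, n = 6, so the run lengths are 12, 18, 14, 6.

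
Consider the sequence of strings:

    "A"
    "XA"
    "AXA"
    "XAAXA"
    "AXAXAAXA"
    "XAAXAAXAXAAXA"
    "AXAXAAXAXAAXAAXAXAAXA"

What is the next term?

From term 3 onward, concatenate the second-to-last term with the last: A·XA = AXA, XA·AXA = XAAXA, …
The next term joins XAAXAAXAXAAXA and AXAXAAXAXAAXAAXAXAAXA.

XAAXAAXAXAAXAAXAXAAXAXAAXAAXAXAAXA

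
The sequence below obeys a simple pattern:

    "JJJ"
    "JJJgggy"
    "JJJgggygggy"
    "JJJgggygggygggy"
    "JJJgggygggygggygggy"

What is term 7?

JJJgggygggygggygggygggygggy

Every step adds gggy to the end: s(k+1) = s(k)·gggy.
From JJJgggygggygggygggy, 2 further steps: JJJgggygggygggygggy → JJJgggygggygggygggygggy → (answer).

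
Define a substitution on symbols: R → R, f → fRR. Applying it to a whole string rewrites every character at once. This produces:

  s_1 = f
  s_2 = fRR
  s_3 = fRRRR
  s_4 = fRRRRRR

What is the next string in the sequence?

Rewriting each symbol of fRRRRRR: f→fRR, R→R, R→R, R→R, R→R, R→R, R→R, which concatenates to fRR R R R R R R.

fRRRRRRRR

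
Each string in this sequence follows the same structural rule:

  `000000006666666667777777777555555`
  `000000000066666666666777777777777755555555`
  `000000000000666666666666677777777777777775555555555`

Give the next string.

000000000000006666666666666667777777777777777777555555555555

Each string has the form 0^{2n+2} 6^{2n+3} 7^{3n+1} 5^{2n}, where the shown terms are n = 3, 4, 5.
At n = 6 the blocks have lengths 14, 15, 19, 12.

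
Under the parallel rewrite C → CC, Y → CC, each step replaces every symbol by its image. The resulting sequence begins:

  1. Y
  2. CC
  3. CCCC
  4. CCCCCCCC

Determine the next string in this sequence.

Expanding CCCCCCCC: C→CC, C→CC, C→CC, C→CC, C→CC, C→CC, C→CC, C→CC. Concatenated: CC CC CC CC CC CC CC CC.

CCCCCCCCCCCCCCCC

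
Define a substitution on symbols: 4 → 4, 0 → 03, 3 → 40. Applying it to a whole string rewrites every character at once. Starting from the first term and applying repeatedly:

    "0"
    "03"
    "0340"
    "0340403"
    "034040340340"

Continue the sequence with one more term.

Apply φ to 034040340340 symbol by symbol: 0→03, 3→40, 4→4, 0→03, 4→4, 0→03, 3→40, 4→4, 0→03, 3→40, 4→4, 0→03; joined: 03 40 4 03 4 03 40 4 03 40 4 03.

03404034034040340403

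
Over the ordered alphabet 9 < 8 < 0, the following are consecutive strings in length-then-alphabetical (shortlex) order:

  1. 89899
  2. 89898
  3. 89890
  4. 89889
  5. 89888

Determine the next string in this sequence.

89880

Treat 89888 as a base-3 numeral over the given alphabet and add one, carrying through any trailing 0's.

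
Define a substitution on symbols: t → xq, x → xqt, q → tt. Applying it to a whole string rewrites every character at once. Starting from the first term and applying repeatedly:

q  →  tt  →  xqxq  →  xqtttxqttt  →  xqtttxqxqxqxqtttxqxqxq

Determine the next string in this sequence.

Rewriting the 22 symbols of xqtttxqxqxqxqtttxqxqxq one by one yields xqt tt xq xq xq xqt tt xqt tt xqt tt xqt tt xq xq xq xqt tt xqt tt xqt tt; concatenated:

xqtttxqxqxqxqtttxqtttxqtttxqtttxqxqxqxqtttxqtttxqttt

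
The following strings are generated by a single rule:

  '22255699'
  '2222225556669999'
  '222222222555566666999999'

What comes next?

Term n consists of 3n 2's, followed by n+1 5's, followed by 2n-1 6's, followed by 2n 9's (n = 1, 2, …).
Setting n = 4 gives 12, 5, 7, 8 characters in each block.

22222222222255555666666699999999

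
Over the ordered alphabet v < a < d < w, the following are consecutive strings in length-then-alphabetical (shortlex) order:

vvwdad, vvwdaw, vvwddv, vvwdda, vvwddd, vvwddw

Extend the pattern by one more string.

Treat vvwddw as a base-4 numeral over the given alphabet and add one, carrying through any trailing w's.

vvwdwv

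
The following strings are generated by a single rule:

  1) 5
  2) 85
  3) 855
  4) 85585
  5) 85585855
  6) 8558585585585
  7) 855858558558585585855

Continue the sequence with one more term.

8558585585585855858558558585585585

Each term (from the third on) is the previous term followed by the one before it: term 3 = 85·5 = 855.
Continuing: 855858558558585585855 · 8558585585585 gives term 8.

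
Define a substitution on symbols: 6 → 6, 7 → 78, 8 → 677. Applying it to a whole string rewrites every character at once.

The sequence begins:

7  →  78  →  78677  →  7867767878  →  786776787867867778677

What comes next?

φ(786776787867867778677) expands symbol-by-symbol to 78 677 6 78 78 6 78 677 78 677 6 78 677 6 78 78 78 677 6 78 78; joining the 21 pieces gives the next term.

786776787867867778677678677678787867767878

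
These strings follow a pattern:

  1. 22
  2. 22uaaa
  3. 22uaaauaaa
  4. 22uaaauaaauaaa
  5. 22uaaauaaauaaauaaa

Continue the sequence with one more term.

Each term is the previous one with uaaa appended.
One more step from 22uaaauaaauaaauaaa gives the answer.

22uaaauaaauaaauaaauaaa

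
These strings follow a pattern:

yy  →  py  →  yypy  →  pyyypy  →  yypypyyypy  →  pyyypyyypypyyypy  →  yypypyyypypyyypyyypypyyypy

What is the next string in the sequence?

pyyypyyypypyyypyyypypyyypypyyypyyypypyyypy

From term 3 onward, concatenate the second-to-last term with the last: yy·py = yypy, py·yypy = pyyypy, …
Continuing: pyyypyyypypyyypy · yypypyyypypyyypyyypypyyypy gives term 8.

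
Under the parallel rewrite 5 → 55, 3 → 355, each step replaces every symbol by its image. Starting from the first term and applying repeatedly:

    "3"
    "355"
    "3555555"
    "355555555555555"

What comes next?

φ(355555555555555) expands symbol-by-symbol to 355 55 55 55 55 55 55 55 55 55 55 55 55 55 55; joining the 15 pieces gives the next term.

3555555555555555555555555555555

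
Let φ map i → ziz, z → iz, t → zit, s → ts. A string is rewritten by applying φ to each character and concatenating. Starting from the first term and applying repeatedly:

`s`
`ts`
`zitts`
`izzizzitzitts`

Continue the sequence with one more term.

zizizizzizizizzizzitizzizzitzitts

φ(izzizzitzitts) expands symbol-by-symbol to ziz iz iz ziz iz iz ziz zit iz ziz zit zit ts; joining the 13 pieces gives the next term.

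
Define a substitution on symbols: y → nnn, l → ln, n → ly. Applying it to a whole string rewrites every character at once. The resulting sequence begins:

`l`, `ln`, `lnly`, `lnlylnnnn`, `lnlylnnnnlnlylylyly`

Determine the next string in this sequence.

Applying the rule to each of the 19 symbols of lnlylnnnnlnlylylyly gives the pieces ln ly ln nnn ln ly ly ly ly ln ly ln nnn ln nnn ln nnn ln nnn, which concatenate to the answer.

lnlylnnnnlnlylylylylnlylnnnnlnnnnlnnnnlnnnn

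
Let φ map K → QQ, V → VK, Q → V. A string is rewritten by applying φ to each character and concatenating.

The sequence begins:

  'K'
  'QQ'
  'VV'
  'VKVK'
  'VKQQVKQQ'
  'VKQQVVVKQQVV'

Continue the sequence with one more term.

Apply φ to VKQQVVVKQQVV symbol by symbol: V→VK, K→QQ, Q→V, Q→V, V→VK, V→VK, V→VK, K→QQ, Q→V, Q→V, V→VK, V→VK; joined: VK QQ V V VK VK VK QQ V V VK VK.

VKQQVVVKVKVKQQVVVKVK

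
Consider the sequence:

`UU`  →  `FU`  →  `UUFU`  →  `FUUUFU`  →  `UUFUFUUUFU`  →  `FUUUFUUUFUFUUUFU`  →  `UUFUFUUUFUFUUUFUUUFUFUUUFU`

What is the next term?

This is a Fibonacci-style word recurrence s(k) = s(k−2)·s(k−1): e.g. UU·FU = UUFU.
Continuing: FUUUFUUUFUFUUUFU · UUFUFUUUFUFUUUFUUUFUFUUUFU gives term 8.

FUUUFUUUFUFUUUFUUUFUFUUUFUFUUUFUUUFUFUUUFU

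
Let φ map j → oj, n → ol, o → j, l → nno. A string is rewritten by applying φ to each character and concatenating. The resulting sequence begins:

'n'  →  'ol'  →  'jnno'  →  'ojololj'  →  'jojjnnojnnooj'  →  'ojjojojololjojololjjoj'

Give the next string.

Rewriting the 22 symbols of ojjojojololjojololjjoj one by one yields j oj oj j oj j oj j nno j nno oj j oj j nno j nno oj oj j oj; concatenated:

jojojjojjojjnnojnnoojjojjnnojnnoojojjoj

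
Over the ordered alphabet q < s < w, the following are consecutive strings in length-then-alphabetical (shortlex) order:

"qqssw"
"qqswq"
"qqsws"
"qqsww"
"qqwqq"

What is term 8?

Continuing the enumeration 3 steps past qqwqq: qqwqq → qqwqs → qqwqw → (answer).

qqwsq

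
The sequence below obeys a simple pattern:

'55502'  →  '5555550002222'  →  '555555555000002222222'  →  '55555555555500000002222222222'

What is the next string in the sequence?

5555555555555550000000002222222222222

Term n consists of 3n 5's, followed by 2n-1 0's, followed by 3n-2 2's (n = 1, 2, …).
Setting n = 5 gives 15, 9, 13 characters in each block.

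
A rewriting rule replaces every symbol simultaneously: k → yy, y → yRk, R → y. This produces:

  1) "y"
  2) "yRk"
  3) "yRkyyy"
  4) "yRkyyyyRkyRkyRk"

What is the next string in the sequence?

Replace each of the 15 characters of yRkyyyyRkyRkyRk in place — yRk y yy yRk yRk yRk yRk y yy yRk y yy yRk y yy — and concatenate.

yRkyyyyRkyRkyRkyRkyyyyRkyyyyRkyyy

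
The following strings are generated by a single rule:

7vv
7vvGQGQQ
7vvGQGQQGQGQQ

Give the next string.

The strings grow by a fixed suffix GQGQQ each time.
Applying this once more to 7vvGQGQQGQGQQ:

7vvGQGQQGQGQQGQGQQ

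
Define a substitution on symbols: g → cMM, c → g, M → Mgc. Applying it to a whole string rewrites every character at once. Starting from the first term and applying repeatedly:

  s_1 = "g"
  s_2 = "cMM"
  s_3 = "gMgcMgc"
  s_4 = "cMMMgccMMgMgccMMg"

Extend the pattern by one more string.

Applying the rule to each of the 17 symbols of cMMMgccMMgMgccMMg gives the pieces g Mgc Mgc Mgc cMM g g Mgc Mgc cMM Mgc cMM g g Mgc Mgc cMM, which concatenate to the answer.

gMgcMgcMgccMMggMgcMgccMMMgccMMggMgcMgccMM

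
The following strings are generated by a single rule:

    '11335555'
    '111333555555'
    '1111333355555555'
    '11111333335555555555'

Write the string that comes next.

111111333333555555555555

The n-th term is n 1's then n 3's then 2n 5's, where the shown terms are n = 2, 3, 4, 5.
For the next term, n = 6, so the run lengths are 6, 6, 12.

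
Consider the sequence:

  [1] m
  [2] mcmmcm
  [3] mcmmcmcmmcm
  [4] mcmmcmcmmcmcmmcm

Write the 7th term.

mcmmcmcmmcmcmmcmcmmcmcmmcmcmmcm

Every step adds cmmcm to the end: s(k+1) = s(k)·cmmcm.
From mcmmcmcmmcmcmmcm, 3 further steps: mcmmcmcmmcmcmmcm → mcmmcmcmmcmcmmcmcmmcm → mcmmcmcmmcmcmmcmcmmcmcmmcm → (answer).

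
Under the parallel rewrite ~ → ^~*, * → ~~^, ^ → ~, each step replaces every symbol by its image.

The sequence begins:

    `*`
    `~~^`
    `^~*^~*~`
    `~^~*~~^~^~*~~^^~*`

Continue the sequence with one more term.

Replace each of the 17 characters of ~^~*~~^~^~*~~^^~* in place — ^~* ~ ^~* ~~^ ^~* ^~* ~ ^~* ~ ^~* ~~^ ^~* ^~* ~ ~ ^~* ~~^ — and concatenate.

^~*~^~*~~^^~*^~*~^~*~^~*~~^^~*^~*~~^~*~~^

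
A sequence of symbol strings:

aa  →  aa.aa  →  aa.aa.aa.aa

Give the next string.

Every step duplicates the string with '.' between the halves.
One more doubling of aa.aa.aa.aa gives the answer.

aa.aa.aa.aa.aa.aa.aa.aa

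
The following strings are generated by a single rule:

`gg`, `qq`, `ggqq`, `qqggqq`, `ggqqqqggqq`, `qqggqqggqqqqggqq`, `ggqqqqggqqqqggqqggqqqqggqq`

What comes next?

qqggqqggqqqqggqqggqqqqggqqqqggqqggqqqqggqq

This is a Fibonacci-style word recurrence s(k) = s(k−2)·s(k−1): e.g. gg·qq = ggqq.
The next term joins qqggqqggqqqqggqq and ggqqqqggqqqqggqqggqqqqggqq.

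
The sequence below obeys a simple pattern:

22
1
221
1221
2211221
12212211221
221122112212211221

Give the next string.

12212211221221122112212211221

Each term (from the third on) is the two preceding terms concatenated in order: term 3 = 22·1 = 221.
The next term joins 12212211221 and 221122112212211221.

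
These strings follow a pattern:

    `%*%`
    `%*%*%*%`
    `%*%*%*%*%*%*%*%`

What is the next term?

Every step duplicates the string with '*' between the halves.
Doubling %*%*%*%*%*%*%*% with '*' between the halves:

%*%*%*%*%*%*%*%*%*%*%*%*%*%*%*%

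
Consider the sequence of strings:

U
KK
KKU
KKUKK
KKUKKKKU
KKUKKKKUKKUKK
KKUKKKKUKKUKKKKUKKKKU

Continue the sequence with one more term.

Each term (from the third on) is the previous term followed by the one before it: term 3 = KK·U = KKU.
Continuing: KKUKKKKUKKUKKKKUKKKKU · KKUKKKKUKKUKK gives term 8.

KKUKKKKUKKUKKKKUKKKKUKKUKKKKUKKUKK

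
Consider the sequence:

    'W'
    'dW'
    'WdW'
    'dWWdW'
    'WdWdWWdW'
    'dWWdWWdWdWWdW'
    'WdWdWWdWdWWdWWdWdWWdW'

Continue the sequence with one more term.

dWWdWWdWdWWdWWdWdWWdWdWWdWWdWdWWdW

Each term (from the third on) is the two preceding terms concatenated in order: term 3 = W·dW = WdW.
Continuing: dWWdWWdWdWWdW · WdWdWWdWdWWdWWdWdWWdW gives term 8.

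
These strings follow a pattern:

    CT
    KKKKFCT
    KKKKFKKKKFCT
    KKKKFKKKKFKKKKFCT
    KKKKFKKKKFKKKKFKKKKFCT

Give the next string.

Each term is the previous one with KKKKF prepended.
So the next term is KKKKF·KKKKFKKKKFKKKKFKKKKFCT.

KKKKFKKKKFKKKKFKKKKFKKKKFCT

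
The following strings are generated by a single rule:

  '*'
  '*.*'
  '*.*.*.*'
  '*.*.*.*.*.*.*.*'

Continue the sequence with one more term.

*.*.*.*.*.*.*.*.*.*.*.*.*.*.*.*

Each string is two copies of the previous one joined by '.'.
One more doubling of *.*.*.*.*.*.*.* gives the answer.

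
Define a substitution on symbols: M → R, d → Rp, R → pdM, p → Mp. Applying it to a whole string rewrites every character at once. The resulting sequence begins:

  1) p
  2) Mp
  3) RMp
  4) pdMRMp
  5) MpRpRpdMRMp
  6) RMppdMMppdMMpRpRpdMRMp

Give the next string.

φ(RMppdMMppdMMpRpRpdMRMp) expands symbol-by-symbol to pdM R Mp Mp Rp R R Mp Mp Rp R R Mp pdM Mp pdM Mp Rp R pdM R Mp; joining the 22 pieces gives the next term.

pdMRMpMpRpRRMpMpRpRRMppdMMppdMMpRpRpdMRMp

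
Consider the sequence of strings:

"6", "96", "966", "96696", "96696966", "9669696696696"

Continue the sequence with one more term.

This is a Fibonacci-style word recurrence s(k) = s(k−1)·s(k−2): e.g. 96·6 = 966.
Continuing: 9669696696696 · 96696966 gives term 7.

966969669669696696966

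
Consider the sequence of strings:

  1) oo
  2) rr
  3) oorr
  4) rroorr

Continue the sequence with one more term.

Each term (from the third on) is the two preceding terms concatenated in order: term 3 = oo·rr = oorr.
Continuing: oorr · rroorr gives term 5.

oorrrroorr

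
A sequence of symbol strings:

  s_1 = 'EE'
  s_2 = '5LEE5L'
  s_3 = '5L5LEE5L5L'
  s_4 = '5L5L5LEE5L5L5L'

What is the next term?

Each term wraps the previous one in 5L on the left and 5L on the right.
Applying this once more to 5L5L5LEE5L5L5L:

5L5L5L5LEE5L5L5L5L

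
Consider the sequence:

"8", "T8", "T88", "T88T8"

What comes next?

From term 3 onward, concatenate the last term with the second-to-last: T8·8 = T88, T88·T8 = T88T8, …
The next term joins T88T8 and T88.

T88T8T88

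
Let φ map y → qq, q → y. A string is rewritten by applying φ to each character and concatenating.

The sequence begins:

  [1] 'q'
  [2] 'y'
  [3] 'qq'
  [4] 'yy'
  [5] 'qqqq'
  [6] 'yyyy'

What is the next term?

Rewriting each symbol of yyyy: y→qq, y→qq, y→qq, y→qq, which concatenates to qq qq qq qq.

qqqqqqqq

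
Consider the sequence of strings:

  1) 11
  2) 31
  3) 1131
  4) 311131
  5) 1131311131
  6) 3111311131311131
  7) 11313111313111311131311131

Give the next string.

311131113131113111313111313111311131311131

From term 3 onward, concatenate the second-to-last term with the last: 11·31 = 1131, 31·1131 = 311131, …
The next term joins 3111311131311131 and 11313111313111311131311131.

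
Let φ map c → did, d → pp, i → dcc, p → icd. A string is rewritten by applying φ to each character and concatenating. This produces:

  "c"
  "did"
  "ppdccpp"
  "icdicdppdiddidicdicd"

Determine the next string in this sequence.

Rewriting the 20 symbols of icdicdppdiddidicdicd one by one yields dcc did pp dcc did pp icd icd pp dcc pp pp dcc pp dcc did pp dcc did pp; concatenated:

dccdidppdccdidppicdicdppdccppppdccppdccdidppdccdidpp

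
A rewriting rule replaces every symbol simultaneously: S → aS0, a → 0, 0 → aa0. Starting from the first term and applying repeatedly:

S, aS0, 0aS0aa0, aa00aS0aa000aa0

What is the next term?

00aa0aa00aS0aa000aa0aa0aa000aa0

Replace each of the 15 characters of aa00aS0aa000aa0 in place — 0 0 aa0 aa0 0 aS0 aa0 0 0 aa0 aa0 aa0 0 0 aa0 — and concatenate.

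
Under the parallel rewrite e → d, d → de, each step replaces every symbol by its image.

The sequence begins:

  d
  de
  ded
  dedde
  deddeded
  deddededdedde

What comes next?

Rewriting the 13 symbols of deddededdedde one by one yields de d de de d de d de de d de de d; concatenated:

deddededdeddededdeded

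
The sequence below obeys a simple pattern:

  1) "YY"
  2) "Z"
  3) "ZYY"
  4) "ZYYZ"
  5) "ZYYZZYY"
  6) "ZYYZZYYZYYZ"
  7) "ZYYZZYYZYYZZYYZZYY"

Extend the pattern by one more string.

This is a Fibonacci-style word recurrence s(k) = s(k−1)·s(k−2): e.g. Z·YY = ZYY.
The next term joins ZYYZZYYZYYZZYYZZYY and ZYYZZYYZYYZ.

ZYYZZYYZYYZZYYZZYYZYYZZYYZYYZ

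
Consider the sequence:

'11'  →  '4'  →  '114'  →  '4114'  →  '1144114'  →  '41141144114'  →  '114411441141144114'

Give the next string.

From term 3 onward, concatenate the second-to-last term with the last: 11·4 = 114, 4·114 = 4114, …
So term 8 is 41141144114·114411441141144114.

41141144114114411441141144114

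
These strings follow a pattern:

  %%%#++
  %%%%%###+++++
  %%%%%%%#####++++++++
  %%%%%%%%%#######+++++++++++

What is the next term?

%%%%%%%%%%%#########++++++++++++++

Reading off run lengths: % runs 3, 5, 7, 9; # runs 1, 3, 5, 7; + runs 2, 5, 8, 11 — each is linear in n (n = 1, 2, …).
Setting n = 5 gives 11, 9, 14 characters in each block.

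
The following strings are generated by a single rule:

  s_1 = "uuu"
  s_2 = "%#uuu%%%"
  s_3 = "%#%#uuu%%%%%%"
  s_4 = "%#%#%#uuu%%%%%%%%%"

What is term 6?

%#%#%#%#%#uuu%%%%%%%%%%%%%%%

Every step adds %# to the front and %%% to the end of the previous string.
From %#%#%#uuu%%%%%%%%%, 2 further steps: %#%#%#uuu%%%%%%%%% → %#%#%#%#uuu%%%%%%%%%%%% → (answer).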